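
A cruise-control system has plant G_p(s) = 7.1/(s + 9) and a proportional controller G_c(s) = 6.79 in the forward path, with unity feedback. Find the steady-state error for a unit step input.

The loop is type 0. Static position error constant K_pos = G_c(0)·G_p(0) = 6.79·0.7889 = 5.357.
Steady-state error to a unit step: e_ss = 1/(1+K_pos) = 1/6.357 = 0.157.

0.157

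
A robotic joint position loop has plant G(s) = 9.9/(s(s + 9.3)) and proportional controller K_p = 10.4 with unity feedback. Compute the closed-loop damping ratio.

ζ = 0.458

The closed-loop denominator is s(s+9.3) + 10.4·9.9 = s² + 9.3s + 103.
Matching s² + 2ζω_n s + ω_n²: ω_n = √103 = 10.15 rad/s and 2ζω_n = 9.3, so ζ = 9.3/(2·10.15) = 0.458.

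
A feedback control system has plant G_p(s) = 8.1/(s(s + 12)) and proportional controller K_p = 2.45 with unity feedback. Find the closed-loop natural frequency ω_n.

ω_n = 4.45 rad/s

With unity feedback the closed-loop characteristic equation is s² + 12s + 2.45·8.1 = s² + 12s + 19.84 = 0.
So ω_n² = 19.84 ⇒ ω_n = 4.455 rad/s, and ζ = 12/(2ω_n) = 1.35.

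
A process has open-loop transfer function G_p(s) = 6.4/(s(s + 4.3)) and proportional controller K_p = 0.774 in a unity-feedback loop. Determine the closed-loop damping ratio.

ζ = 0.966

The closed-loop denominator is s(s+4.3) + 0.774·6.4 = s² + 4.3s + 4.954.
So ω_n² = 4.954 ⇒ ω_n = 2.226 rad/s, and ζ = 4.3/(2ω_n) = 0.966.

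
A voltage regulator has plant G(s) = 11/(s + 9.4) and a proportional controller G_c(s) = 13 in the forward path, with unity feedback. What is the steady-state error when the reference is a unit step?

The loop is type 0. Static position error constant K_pos = G_c(0)·G(0) = 13·1.17 = 15.21.
Steady-state error to a unit step: e_ss = 1/(1+K_pos) = 1/16.21 = 0.0617.

0.0617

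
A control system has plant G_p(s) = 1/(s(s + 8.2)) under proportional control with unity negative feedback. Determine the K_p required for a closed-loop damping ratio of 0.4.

Closed-loop characteristic equation: s² + 8.2s + K_p·1 = 0.
So ω_n = √(1K_p) and 2ζω_n = 8.2, giving ζ = 8.2/(2√(1K_p)).
Setting ζ = 0.4: √(1K_p) = 8.2/(2·0.4) = 10.25, so K_p = 105.1/1 = 105.

K_p = 105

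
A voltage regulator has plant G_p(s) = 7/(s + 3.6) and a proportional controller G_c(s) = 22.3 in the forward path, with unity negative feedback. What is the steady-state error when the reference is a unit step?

0.0225

The loop is type 0. Static position error constant K_pos = G_c(0)·G_p(0) = 22.3·1.944 = 43.36.
Steady-state error to a unit step: e_ss = 1/(1+K_pos) = 1/44.36 = 0.0225.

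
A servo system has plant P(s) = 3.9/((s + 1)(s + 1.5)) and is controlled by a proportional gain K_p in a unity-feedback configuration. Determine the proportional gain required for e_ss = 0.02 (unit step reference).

K_p = 18.8

The loop is type 0, so e_ss(step) = 1/(1 + K_pos) with K_pos = K_p·P(0).
P(0) = 2.6. Require 1/(1 + K_p·2.6) = 0.02, so 1 + 2.6·K_p = 50.
K_p = (50 − 1)/2.6 = 18.8.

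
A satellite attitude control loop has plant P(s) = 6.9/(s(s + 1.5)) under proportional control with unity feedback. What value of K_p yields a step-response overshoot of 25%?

K_p = 0.5

From %OS = 100·exp(−πζ/√(1−ζ²)) = 25%, ζ = −ln(0.25)/√(π²+ln²(0.25)) = 0.4037.
Characteristic equation s² + 1.5s + 6.9K_p = 0 gives ζ = 1.5/(2√(6.9K_p)).
Setting ζ = 0.4037: √(6.9K_p) = 1.5/(2·0.4037) = 1.858, so K_p = 3.451/6.9 = 0.5.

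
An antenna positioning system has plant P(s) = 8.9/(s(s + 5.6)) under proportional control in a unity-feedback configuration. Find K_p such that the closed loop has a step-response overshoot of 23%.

From %OS = 100·exp(−πζ/√(1−ζ²)) = 23%, ζ = −ln(0.23)/√(π²+ln²(0.23)) = 0.4237.
Characteristic equation s² + 5.6s + 8.9K_p = 0 gives ζ = 5.6/(2√(8.9K_p)).
Setting ζ = 0.4237: √(8.9K_p) = 5.6/(2·0.4237) = 6.608, so K_p = 43.66/8.9 = 4.91.

K_p = 4.91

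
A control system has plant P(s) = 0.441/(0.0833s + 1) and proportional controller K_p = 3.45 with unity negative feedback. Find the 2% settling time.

Closed loop: T(s) = K_p·P/(1+K_p·P) = 1.521/(0.0833s + 1 + 1.521), with pole at s = −(1 + 1.521)/0.0833 = −30.27.
τ = 1/30.27 = 0.03304 s, so 2% settling time ≈ 4τ = 0.132 s.

T_s ≈ 0.132 s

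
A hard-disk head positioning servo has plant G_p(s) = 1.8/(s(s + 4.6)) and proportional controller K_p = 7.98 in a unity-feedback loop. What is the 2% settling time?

T_s ≈ 1.74 s

From 1 + K_pG_p(s) = 0: s² + 4.6s + 14.36 = 0 ⇒ ω_n = 3.79, ζ = 0.6069.
2% settling time T_s ≈ 4/(ζω_n) = 4/2.3 = 1.74 s.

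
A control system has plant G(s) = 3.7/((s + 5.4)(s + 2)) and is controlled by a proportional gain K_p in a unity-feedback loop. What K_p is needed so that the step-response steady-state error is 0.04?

K_p = 70.1

The loop is type 0, so e_ss(step) = 1/(1 + K_pos) with K_pos = K_p·G(0).
G(0) = 0.3426. Require 1/(1 + K_p·0.3426) = 0.04, so 1 + 0.3426·K_p = 25.
K_p = (25 − 1)/0.3426 = 70.1.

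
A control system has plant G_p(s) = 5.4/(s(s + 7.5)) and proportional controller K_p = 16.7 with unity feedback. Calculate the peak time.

From 1 + K_pG_p(s) = 0: s² + 7.5s + 90.18 = 0 ⇒ ω_n = 9.496, ζ = 0.3949.
Damped frequency ω_d = ω_n√(1−ζ²) = 8.725 rad/s, so peak time T_p = π/ω_d = 0.36 s.

T_p = 0.36 s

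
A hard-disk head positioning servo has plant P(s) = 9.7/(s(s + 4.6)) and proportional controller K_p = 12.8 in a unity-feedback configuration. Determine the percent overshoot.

From 1 + K_pP(s) = 0: s² + 4.6s + 124.2 = 0 ⇒ ω_n = 11.14, ζ = 0.2064.
%OS = 100·exp(−πζ/√(1−ζ²)) = 100·exp(−π·0.2064/√0.9574) = 51.5%.

51.5%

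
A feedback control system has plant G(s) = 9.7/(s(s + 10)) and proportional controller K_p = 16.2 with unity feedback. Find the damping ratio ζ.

ζ = 0.399

With unity feedback the closed-loop characteristic equation is s² + 10s + 16.2·9.7 = s² + 10s + 157.1 = 0.
So ω_n² = 157.1 ⇒ ω_n = 12.54 rad/s, and ζ = 10/(2ω_n) = 0.399.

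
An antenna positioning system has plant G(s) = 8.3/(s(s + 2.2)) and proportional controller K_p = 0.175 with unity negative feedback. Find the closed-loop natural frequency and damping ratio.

1 + K_p·G(s) = 0 gives s² + 2.2s + 1.453 = 0.
So ω_n² = 1.453 ⇒ ω_n = 1.205 rad/s, and ζ = 2.2/(2ω_n) = 0.913.

ω_n = 1.21 rad/s, ζ = 0.913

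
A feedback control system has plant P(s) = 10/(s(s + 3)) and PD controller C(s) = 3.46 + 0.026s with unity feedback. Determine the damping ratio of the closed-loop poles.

ζ = 0.277

Forward path: (3.46 + 0.026s)·10/(s(s+3)). The closed-loop characteristic equation is s² + (3 + 10·0.026)s + 10·3.46 = 0.
That is s² + 3.26s + 34.6 = 0, so ω_n = 5.882 rad/s and ζ = 3.26/(2·5.882) = 0.2771.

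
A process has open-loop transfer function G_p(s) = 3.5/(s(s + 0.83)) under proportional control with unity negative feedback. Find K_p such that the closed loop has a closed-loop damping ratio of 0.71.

K_p = 0.0976

Closed-loop characteristic equation: s² + 0.83s + K_p·3.5 = 0.
So ω_n = √(3.5K_p) and 2ζω_n = 0.83, giving ζ = 0.83/(2√(3.5K_p)).
Setting ζ = 0.71: √(3.5K_p) = 0.83/(2·0.71) = 0.5845, so K_p = 0.3416/3.5 = 0.0976.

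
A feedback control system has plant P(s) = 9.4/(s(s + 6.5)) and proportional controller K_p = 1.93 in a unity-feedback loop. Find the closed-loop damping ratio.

ζ = 0.763

1 + K_p·P(s) = 0 gives s² + 6.5s + 18.14 = 0.
Matching s² + 2ζω_n s + ω_n²: ω_n = √18.14 = 4.259 rad/s and 2ζω_n = 6.5, so ζ = 6.5/(2·4.259) = 0.763.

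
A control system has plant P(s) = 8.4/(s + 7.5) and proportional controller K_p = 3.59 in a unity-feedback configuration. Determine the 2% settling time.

Closed-loop transfer function: T(s) = K_p·P(s)/(1 + K_p·P(s)) = 30.16/(s + 7.5 + 30.16) = 30.16/(s + 37.66).
Time constant τ = 1/37.66 = 0.02656 s, so the 2% settling time is about 4τ = 0.106 s.

T_s ≈ 0.106 s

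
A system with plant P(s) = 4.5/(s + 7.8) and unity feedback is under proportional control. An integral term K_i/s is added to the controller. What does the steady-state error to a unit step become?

0

Adding integral action puts a pole at s = 0 in the forward path, raising the system type to 1; a type-1 loop has zero steady-state error to a step.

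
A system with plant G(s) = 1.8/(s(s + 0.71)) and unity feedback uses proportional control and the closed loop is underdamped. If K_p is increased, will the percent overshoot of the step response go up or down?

increase

Characteristic equation s² + 0.71s + K_p·1.8 = 0: raising K_p raises ω_n while 2ζω_n = 0.71 is fixed, so ζ falls and overshoot grows.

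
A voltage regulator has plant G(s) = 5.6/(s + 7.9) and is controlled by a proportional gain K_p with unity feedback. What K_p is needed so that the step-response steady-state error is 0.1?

K_p = 12.7

The loop is type 0, so e_ss(step) = 1/(1 + K_pos) with K_pos = K_p·G(0).
G(0) = 0.7089. Require 1/(1 + K_p·0.7089) = 0.1, so 1 + 0.7089·K_p = 10.
K_p = (10 − 1)/0.7089 = 12.7.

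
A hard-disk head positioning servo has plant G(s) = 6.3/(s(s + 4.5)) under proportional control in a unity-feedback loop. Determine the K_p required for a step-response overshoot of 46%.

From %OS = 100·exp(−πζ/√(1−ζ²)) = 46%, ζ = −ln(0.46)/√(π²+ln²(0.46)) = 0.24.
Characteristic equation s² + 4.5s + 6.3K_p = 0 gives ζ = 4.5/(2√(6.3K_p)).
Setting ζ = 0.24: √(6.3K_p) = 4.5/(2·0.24) = 9.377, so K_p = 87.92/6.3 = 14.

K_p = 14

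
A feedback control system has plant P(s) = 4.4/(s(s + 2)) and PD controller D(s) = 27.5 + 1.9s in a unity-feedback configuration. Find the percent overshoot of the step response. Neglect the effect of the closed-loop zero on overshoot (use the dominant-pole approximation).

18.7%

Forward path: (27.5 + 1.9s)·4.4/(s(s+2)). The closed-loop characteristic equation is s² + (2 + 4.4·1.9)s + 4.4·27.5 = 0.
That is s² + 10.36s + 121 = 0, so ω_n = 11 rad/s and ζ = 10.36/(2·11) = 0.4709.
%OS = 100·exp(−πζ/√(1−ζ²)) = 18.7%.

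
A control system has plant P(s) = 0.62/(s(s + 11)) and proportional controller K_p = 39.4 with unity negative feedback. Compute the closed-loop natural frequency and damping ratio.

The closed-loop denominator is s(s+11) + 39.4·0.62 = s² + 11s + 24.43.
Matching s² + 2ζω_n s + ω_n²: ω_n = √24.43 = 4.942 rad/s and 2ζω_n = 11, so ζ = 11/(2·4.942) = 1.11.

ω_n = 4.94 rad/s, ζ = 1.11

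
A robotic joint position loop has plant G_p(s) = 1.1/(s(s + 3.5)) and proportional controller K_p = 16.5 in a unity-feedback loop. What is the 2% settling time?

The closed-loop denominator s² + 3.5s + 18.15 gives ω_n = √18.15 = 4.26 and ζ = 3.5/(2ω_n) = 0.4108.
2% settling time T_s ≈ 4/(ζω_n) = 4/1.75 = 2.29 s.

T_s ≈ 2.29 s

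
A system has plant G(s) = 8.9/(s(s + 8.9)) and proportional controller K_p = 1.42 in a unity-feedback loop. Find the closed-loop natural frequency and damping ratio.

The closed-loop denominator is s(s+8.9) + 1.42·8.9 = s² + 8.9s + 12.64.
Matching s² + 2ζω_n s + ω_n²: ω_n = √12.64 = 3.555 rad/s and 2ζω_n = 8.9, so ζ = 8.9/(2·3.555) = 1.25.

ω_n = 3.55 rad/s, ζ = 1.25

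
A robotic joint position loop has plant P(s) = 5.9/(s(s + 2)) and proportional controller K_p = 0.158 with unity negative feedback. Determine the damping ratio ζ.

1 + K_p·P(s) = 0 gives s² + 2s + 0.9322 = 0.
So ω_n² = 0.9322 ⇒ ω_n = 0.9655 rad/s, and ζ = 2/(2ω_n) = 1.04.

ζ = 1.04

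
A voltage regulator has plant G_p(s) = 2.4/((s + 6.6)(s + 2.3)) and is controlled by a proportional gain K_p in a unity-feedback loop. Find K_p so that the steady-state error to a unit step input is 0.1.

K_p = 56.9

The loop is type 0, so e_ss(step) = 1/(1 + K_pos) with K_pos = K_p·G_p(0).
G_p(0) = 0.1581. Require 1/(1 + K_p·0.1581) = 0.1, so 1 + 0.1581·K_p = 10.
K_p = (10 − 1)/0.1581 = 56.9.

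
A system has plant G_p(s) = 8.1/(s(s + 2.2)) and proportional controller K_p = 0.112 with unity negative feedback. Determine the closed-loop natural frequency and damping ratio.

ω_n = 0.952 rad/s, ζ = 1.15

1 + K_p·G_p(s) = 0 gives s² + 2.2s + 0.9072 = 0.
So ω_n² = 0.9072 ⇒ ω_n = 0.9525 rad/s, and ζ = 2.2/(2ω_n) = 1.15.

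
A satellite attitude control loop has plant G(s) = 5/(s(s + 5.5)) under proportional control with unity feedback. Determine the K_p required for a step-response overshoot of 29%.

K_p = 11.3

From %OS = 100·exp(−πζ/√(1−ζ²)) = 29%, ζ = −ln(0.29)/√(π²+ln²(0.29)) = 0.3666.
Characteristic equation s² + 5.5s + 5K_p = 0 gives ζ = 5.5/(2√(5K_p)).
Setting ζ = 0.3666: √(5K_p) = 5.5/(2·0.3666) = 7.501, so K_p = 56.27/5 = 11.3.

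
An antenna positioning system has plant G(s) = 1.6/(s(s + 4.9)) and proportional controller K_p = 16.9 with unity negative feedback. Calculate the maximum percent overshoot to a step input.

18.7%

The closed-loop denominator s² + 4.9s + 27.04 gives ω_n = √27.04 = 5.2 and ζ = 4.9/(2ω_n) = 0.4712.
%OS = 100·exp(−πζ/√(1−ζ²)) = 100·exp(−π·0.4712/√0.778) = 18.7%.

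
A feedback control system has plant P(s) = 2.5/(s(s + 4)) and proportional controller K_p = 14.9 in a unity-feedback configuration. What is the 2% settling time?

The closed-loop denominator s² + 4s + 37.25 gives ω_n = √37.25 = 6.103 and ζ = 4/(2ω_n) = 0.3277.
2% settling time T_s ≈ 4/(ζω_n) = 4/2 = 2 s.

T_s ≈ 2 s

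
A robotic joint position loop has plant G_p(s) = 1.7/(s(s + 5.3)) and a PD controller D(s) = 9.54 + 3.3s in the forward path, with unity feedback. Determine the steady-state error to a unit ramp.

The loop has one pole at the origin (type 1). Velocity error constant K_v = lim_{s→0} s·D(s)G_p(s) = 9.54·1.7/5.3 = 3.06.
Steady-state error to a unit ramp: e_ss = 1/K_v = 0.327.

0.327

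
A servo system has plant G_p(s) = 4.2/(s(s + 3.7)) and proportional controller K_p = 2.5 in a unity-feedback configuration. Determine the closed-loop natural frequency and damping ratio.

The closed-loop denominator is s(s+3.7) + 2.5·4.2 = s² + 3.7s + 10.5.
Matching s² + 2ζω_n s + ω_n²: ω_n = √10.5 = 3.24 rad/s and 2ζω_n = 3.7, so ζ = 3.7/(2·3.24) = 0.571.

ω_n = 3.24 rad/s, ζ = 0.571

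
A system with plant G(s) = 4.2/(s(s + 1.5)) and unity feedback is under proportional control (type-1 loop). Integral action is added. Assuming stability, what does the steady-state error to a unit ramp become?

The integrator raises the loop to type 2, so K_v → ∞ and e_ss to a ramp is zero.

0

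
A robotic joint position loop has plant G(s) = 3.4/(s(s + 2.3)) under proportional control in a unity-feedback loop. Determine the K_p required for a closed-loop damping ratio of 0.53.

Closed-loop characteristic equation: s² + 2.3s + K_p·3.4 = 0.
So ω_n = √(3.4K_p) and 2ζω_n = 2.3, giving ζ = 2.3/(2√(3.4K_p)).
Setting ζ = 0.53: √(3.4K_p) = 2.3/(2·0.53) = 2.17, so K_p = 4.708/3.4 = 1.38.

K_p = 1.38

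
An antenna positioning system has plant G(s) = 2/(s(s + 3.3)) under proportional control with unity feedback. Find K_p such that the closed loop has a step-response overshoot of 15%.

K_p = 5.09

From %OS = 100·exp(−πζ/√(1−ζ²)) = 15%, ζ = −ln(0.15)/√(π²+ln²(0.15)) = 0.5169.
Characteristic equation s² + 3.3s + 2K_p = 0 gives ζ = 3.3/(2√(2K_p)).
Setting ζ = 0.5169: √(2K_p) = 3.3/(2·0.5169) = 3.192, so K_p = 10.19/2 = 5.09.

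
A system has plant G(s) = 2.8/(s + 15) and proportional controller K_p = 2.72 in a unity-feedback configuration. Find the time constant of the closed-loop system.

Closed-loop transfer function: T(s) = K_p·G(s)/(1 + K_p·G(s)) = 7.616/(s + 15 + 7.616) = 7.616/(s + 22.62).
Time constant τ = 1/22.62 = 0.0442 s.

τ = 0.0442 s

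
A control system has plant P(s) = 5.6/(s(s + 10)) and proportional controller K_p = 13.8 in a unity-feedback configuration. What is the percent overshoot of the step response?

The closed-loop denominator s² + 10s + 77.28 gives ω_n = √77.28 = 8.791 and ζ = 10/(2ω_n) = 0.5688.
%OS = 100·exp(−πζ/√(1−ζ²)) = 100·exp(−π·0.5688/√0.6765) = 11.4%.

11.4%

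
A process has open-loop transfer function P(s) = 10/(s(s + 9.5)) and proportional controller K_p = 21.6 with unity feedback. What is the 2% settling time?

T_s ≈ 0.842 s

Closed-loop characteristic equation: s² + 9.5s + 216 = 0, so ω_n = 14.7 rad/s and ζ = 9.5/(2·14.7) = 0.3232.
2% settling time T_s ≈ 4/(ζω_n) = 4/4.75 = 0.842 s.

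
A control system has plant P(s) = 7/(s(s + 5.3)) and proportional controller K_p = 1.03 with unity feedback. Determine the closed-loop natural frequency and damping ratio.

ω_n = 2.69 rad/s, ζ = 0.987

The closed-loop denominator is s(s+5.3) + 1.03·7 = s² + 5.3s + 7.21.
Matching s² + 2ζω_n s + ω_n²: ω_n = √7.21 = 2.685 rad/s and 2ζω_n = 5.3, so ζ = 5.3/(2·2.685) = 0.987.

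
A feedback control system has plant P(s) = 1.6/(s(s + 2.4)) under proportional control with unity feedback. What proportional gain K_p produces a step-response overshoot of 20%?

From %OS = 100·exp(−πζ/√(1−ζ²)) = 20%, ζ = −ln(0.2)/√(π²+ln²(0.2)) = 0.4559.
Characteristic equation s² + 2.4s + 1.6K_p = 0 gives ζ = 2.4/(2√(1.6K_p)).
Setting ζ = 0.4559: √(1.6K_p) = 2.4/(2·0.4559) = 2.632, so K_p = 6.927/1.6 = 4.33.

K_p = 4.33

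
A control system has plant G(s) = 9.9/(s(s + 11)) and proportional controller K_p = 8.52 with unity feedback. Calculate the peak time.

T_p = 0.427 s

The closed-loop denominator s² + 11s + 84.35 gives ω_n = √84.35 = 9.184 and ζ = 11/(2ω_n) = 0.5989.
Damped frequency ω_d = ω_n√(1−ζ²) = 7.355 rad/s, so peak time T_p = π/ω_d = 0.427 s.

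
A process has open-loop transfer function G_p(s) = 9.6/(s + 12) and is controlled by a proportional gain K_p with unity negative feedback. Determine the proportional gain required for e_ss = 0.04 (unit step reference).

Steady-state error for a unit step on this type-0 loop is 1/(1 + K_p·G_p(0)).
G_p(0) = 0.8. Require 1/(1 + K_p·0.8) = 0.04, so 1 + 0.8·K_p = 25.
K_p = (25 − 1)/0.8 = 30.

K_p = 30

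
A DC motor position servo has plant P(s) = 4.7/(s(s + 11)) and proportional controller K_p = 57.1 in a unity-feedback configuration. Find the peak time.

From 1 + K_pP(s) = 0: s² + 11s + 268.4 = 0 ⇒ ω_n = 16.38, ζ = 0.3357.
Damped frequency ω_d = ω_n√(1−ζ²) = 15.43 rad/s, so peak time T_p = π/ω_d = 0.204 s.

T_p = 0.204 s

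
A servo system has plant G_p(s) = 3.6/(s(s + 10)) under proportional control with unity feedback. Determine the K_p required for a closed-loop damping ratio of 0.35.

Closed-loop characteristic equation: s² + 10s + K_p·3.6 = 0.
So ω_n = √(3.6K_p) and 2ζω_n = 10, giving ζ = 10/(2√(3.6K_p)).
Setting ζ = 0.35: √(3.6K_p) = 10/(2·0.35) = 14.29, so K_p = 204.1/3.6 = 56.7.

K_p = 56.7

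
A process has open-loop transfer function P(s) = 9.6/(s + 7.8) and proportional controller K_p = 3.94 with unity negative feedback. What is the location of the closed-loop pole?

Closed-loop transfer function: T(s) = K_p·P(s)/(1 + K_p·P(s)) = 37.82/(s + 7.8 + 37.82) = 37.82/(s + 45.62).
The closed-loop pole is at s = −45.62.

s = -45.62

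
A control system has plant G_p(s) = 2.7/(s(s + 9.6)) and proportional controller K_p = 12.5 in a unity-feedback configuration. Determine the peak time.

T_p = 0.96 s

From 1 + K_pG_p(s) = 0: s² + 9.6s + 33.75 = 0 ⇒ ω_n = 5.809, ζ = 0.8262.
Damped frequency ω_d = ω_n√(1−ζ²) = 3.273 rad/s, so peak time T_p = π/ω_d = 0.96 s.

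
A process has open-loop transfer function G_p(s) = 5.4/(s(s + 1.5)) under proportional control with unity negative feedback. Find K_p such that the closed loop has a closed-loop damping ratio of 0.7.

Closed-loop characteristic equation: s² + 1.5s + K_p·5.4 = 0.
So ω_n = √(5.4K_p) and 2ζω_n = 1.5, giving ζ = 1.5/(2√(5.4K_p)).
Setting ζ = 0.7: √(5.4K_p) = 1.5/(2·0.7) = 1.071, so K_p = 1.148/5.4 = 0.213.

K_p = 0.213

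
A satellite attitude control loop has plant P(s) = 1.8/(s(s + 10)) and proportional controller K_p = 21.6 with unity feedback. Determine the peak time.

T_p = 0.843 s

The closed-loop denominator s² + 10s + 38.88 gives ω_n = √38.88 = 6.235 and ζ = 10/(2ω_n) = 0.8019.
Damped frequency ω_d = ω_n√(1−ζ²) = 3.726 rad/s, so peak time T_p = π/ω_d = 0.843 s.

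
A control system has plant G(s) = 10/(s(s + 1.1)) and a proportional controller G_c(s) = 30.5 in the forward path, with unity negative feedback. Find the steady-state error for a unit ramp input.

0.00361

The loop has one pole at the origin (type 1). Velocity error constant K_v = lim_{s→0} s·G_c(s)G(s) = 30.5·10/1.1 = 277.3.
Steady-state error to a unit ramp: e_ss = 1/K_v = 0.00361.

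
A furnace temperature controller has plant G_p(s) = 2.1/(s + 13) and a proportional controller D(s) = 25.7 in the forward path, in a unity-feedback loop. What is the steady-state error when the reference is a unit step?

0.194

The loop is type 0. Static position error constant K_pos = D(0)·G_p(0) = 25.7·0.1615 = 4.152.
Steady-state error to a unit step: e_ss = 1/(1+K_pos) = 1/5.152 = 0.194.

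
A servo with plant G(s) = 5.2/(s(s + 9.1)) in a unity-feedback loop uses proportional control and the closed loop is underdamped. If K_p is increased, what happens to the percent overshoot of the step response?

ζ = 9.1/(2√(5.2K_p)) decreases as K_p grows; lower damping means more overshoot.

increase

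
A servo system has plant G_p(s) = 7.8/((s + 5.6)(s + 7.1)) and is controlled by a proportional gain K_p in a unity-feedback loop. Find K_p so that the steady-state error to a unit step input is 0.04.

K_p = 122

The loop is type 0, so e_ss(step) = 1/(1 + K_pos) with K_pos = K_p·G_p(0).
G_p(0) = 0.1962. Require 1/(1 + K_p·0.1962) = 0.04, so 1 + 0.1962·K_p = 25.
K_p = (25 − 1)/0.1962 = 122.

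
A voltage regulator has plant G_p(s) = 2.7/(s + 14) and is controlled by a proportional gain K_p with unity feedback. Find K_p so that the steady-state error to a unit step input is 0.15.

K_p = 29.4

For a type-0 loop with proportional control, e_ss = 1/(1 + K_p·G_p(0)).
G_p(0) = 0.1929. Require 1/(1 + K_p·0.1929) = 0.15, so 1 + 0.1929·K_p = 6.667.
K_p = (6.667 − 1)/0.1929 = 29.4.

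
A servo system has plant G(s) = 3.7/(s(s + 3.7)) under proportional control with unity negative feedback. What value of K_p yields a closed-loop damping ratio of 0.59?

K_p = 2.66

Closed-loop characteristic equation: s² + 3.7s + K_p·3.7 = 0.
So ω_n = √(3.7K_p) and 2ζω_n = 3.7, giving ζ = 3.7/(2√(3.7K_p)).
Setting ζ = 0.59: √(3.7K_p) = 3.7/(2·0.59) = 3.136, so K_p = 9.832/3.7 = 2.66.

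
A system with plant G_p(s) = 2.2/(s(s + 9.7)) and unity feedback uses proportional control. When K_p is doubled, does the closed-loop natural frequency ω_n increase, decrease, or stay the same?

increase

ω_n = √(2.2·K_p), which grows with K_p.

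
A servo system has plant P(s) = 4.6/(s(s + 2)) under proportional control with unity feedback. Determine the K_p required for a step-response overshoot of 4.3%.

From %OS = 100·exp(−πζ/√(1−ζ²)) = 4.3%, ζ = −ln(0.043)/√(π²+ln²(0.043)) = 0.7077.
Characteristic equation s² + 2s + 4.6K_p = 0 gives ζ = 2/(2√(4.6K_p)).
Setting ζ = 0.7077: √(4.6K_p) = 2/(2·0.7077) = 1.413, so K_p = 1.997/4.6 = 0.434.

K_p = 0.434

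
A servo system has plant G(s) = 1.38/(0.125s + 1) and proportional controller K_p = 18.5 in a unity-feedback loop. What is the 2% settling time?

Closed loop: T(s) = K_p·G/(1+K_p·G) = 25.53/(0.125s + 1 + 25.53), with pole at s = −(1 + 25.53)/0.125 = −212.2.
τ = 1/212.2 = 0.004712 s, so 2% settling time ≈ 4τ = 0.0188 s.

T_s ≈ 0.0188 s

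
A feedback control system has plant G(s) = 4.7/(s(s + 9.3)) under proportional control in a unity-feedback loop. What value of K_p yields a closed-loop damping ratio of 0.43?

Closed-loop characteristic equation: s² + 9.3s + K_p·4.7 = 0.
So ω_n = √(4.7K_p) and 2ζω_n = 9.3, giving ζ = 9.3/(2√(4.7K_p)).
Setting ζ = 0.43: √(4.7K_p) = 9.3/(2·0.43) = 10.81, so K_p = 116.9/4.7 = 24.9.

K_p = 24.9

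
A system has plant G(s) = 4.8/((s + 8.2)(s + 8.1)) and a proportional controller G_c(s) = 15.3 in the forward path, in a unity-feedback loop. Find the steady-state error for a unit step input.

The loop is type 0. Static position error constant K_pos = G_c(0)·G(0) = 15.3·0.07227 = 1.106.
Steady-state error to a unit step: e_ss = 1/(1+K_pos) = 1/2.106 = 0.475.

0.475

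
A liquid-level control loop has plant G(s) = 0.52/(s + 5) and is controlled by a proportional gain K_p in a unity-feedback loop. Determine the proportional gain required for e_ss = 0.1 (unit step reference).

Steady-state error for a unit step on this type-0 loop is 1/(1 + K_p·G(0)).
G(0) = 0.104. Require 1/(1 + K_p·0.104) = 0.1, so 1 + 0.104·K_p = 10.
K_p = (10 − 1)/0.104 = 86.5.

K_p = 86.5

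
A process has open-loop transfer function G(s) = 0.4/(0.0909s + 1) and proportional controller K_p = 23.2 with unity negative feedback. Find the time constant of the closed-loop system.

Closed loop: T(s) = K_p·G/(1+K_p·G) = 9.28/(0.0909s + 1 + 9.28), with pole at s = −(1 + 9.28)/0.0909 = −113.1.
Closed-loop time constant τ = 1/113.1 = 0.00884 s.

τ = 0.00884 s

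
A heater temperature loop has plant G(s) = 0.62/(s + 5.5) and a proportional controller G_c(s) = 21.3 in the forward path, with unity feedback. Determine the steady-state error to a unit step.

0.294

The loop is type 0. Static position error constant K_pos = G_c(0)·G(0) = 21.3·0.1127 = 2.401.
Steady-state error to a unit step: e_ss = 1/(1+K_pos) = 1/3.401 = 0.294.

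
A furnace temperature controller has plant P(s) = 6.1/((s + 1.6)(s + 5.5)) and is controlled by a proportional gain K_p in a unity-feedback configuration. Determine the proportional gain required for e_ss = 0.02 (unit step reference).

Steady-state error for a unit step on this type-0 loop is 1/(1 + K_p·P(0)).
P(0) = 0.6932. Require 1/(1 + K_p·0.6932) = 0.02, so 1 + 0.6932·K_p = 50.
K_p = (50 − 1)/0.6932 = 70.7.

K_p = 70.7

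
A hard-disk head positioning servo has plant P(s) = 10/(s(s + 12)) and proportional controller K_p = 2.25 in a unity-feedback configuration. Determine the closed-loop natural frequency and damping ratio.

1 + K_p·P(s) = 0 gives s² + 12s + 22.5 = 0.
Matching s² + 2ζω_n s + ω_n²: ω_n = √22.5 = 4.743 rad/s and 2ζω_n = 12, so ζ = 12/(2·4.743) = 1.26.

ω_n = 4.74 rad/s, ζ = 1.26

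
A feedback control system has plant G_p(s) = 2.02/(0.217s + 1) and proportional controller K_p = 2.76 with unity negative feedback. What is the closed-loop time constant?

τ = 0.033 s

Closed loop: T(s) = K_p·G_p/(1+K_p·G_p) = 5.575/(0.217s + 1 + 5.575), with pole at s = −(1 + 5.575)/0.217 = −30.3.
Closed-loop time constant τ = 1/30.3 = 0.033 s.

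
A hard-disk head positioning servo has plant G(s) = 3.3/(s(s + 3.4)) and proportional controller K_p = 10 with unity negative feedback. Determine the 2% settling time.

From 1 + K_pG(s) = 0: s² + 3.4s + 33 = 0 ⇒ ω_n = 5.745, ζ = 0.2959.
2% settling time T_s ≈ 4/(ζω_n) = 4/1.7 = 2.35 s.

T_s ≈ 2.35 s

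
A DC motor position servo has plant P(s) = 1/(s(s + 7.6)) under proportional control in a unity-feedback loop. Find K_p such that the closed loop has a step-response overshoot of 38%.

From %OS = 100·exp(−πζ/√(1−ζ²)) = 38%, ζ = −ln(0.38)/√(π²+ln²(0.38)) = 0.2943.
Characteristic equation s² + 7.6s + 1K_p = 0 gives ζ = 7.6/(2√(1K_p)).
Setting ζ = 0.2943: √(1K_p) = 7.6/(2·0.2943) = 12.91, so K_p = 166.7/1 = 167.

K_p = 167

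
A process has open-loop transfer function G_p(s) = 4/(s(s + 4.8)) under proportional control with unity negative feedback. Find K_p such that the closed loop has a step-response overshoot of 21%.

From %OS = 100·exp(−πζ/√(1−ζ²)) = 21%, ζ = −ln(0.21)/√(π²+ln²(0.21)) = 0.4449.
Characteristic equation s² + 4.8s + 4K_p = 0 gives ζ = 4.8/(2√(4K_p)).
Setting ζ = 0.4449: √(4K_p) = 4.8/(2·0.4449) = 5.394, so K_p = 29.1/4 = 7.28.

K_p = 7.28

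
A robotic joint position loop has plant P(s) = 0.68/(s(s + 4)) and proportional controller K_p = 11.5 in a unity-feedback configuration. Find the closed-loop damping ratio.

The closed-loop denominator is s(s+4) + 11.5·0.68 = s² + 4s + 7.82.
Matching s² + 2ζω_n s + ω_n²: ω_n = √7.82 = 2.796 rad/s and 2ζω_n = 4, so ζ = 4/(2·2.796) = 0.715.

ζ = 0.715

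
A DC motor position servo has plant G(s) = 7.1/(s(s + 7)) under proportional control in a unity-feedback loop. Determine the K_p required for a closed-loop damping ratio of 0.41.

K_p = 10.3

Closed-loop characteristic equation: s² + 7s + K_p·7.1 = 0.
So ω_n = √(7.1K_p) and 2ζω_n = 7, giving ζ = 7/(2√(7.1K_p)).
Setting ζ = 0.41: √(7.1K_p) = 7/(2·0.41) = 8.537, so K_p = 72.87/7.1 = 10.3.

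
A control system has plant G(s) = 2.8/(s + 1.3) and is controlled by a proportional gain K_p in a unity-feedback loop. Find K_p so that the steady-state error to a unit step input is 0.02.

K_p = 22.8

The loop is type 0, so e_ss(step) = 1/(1 + K_pos) with K_pos = K_p·G(0).
G(0) = 2.154. Require 1/(1 + K_p·2.154) = 0.02, so 1 + 2.154·K_p = 50.
K_p = (50 − 1)/2.154 = 22.8.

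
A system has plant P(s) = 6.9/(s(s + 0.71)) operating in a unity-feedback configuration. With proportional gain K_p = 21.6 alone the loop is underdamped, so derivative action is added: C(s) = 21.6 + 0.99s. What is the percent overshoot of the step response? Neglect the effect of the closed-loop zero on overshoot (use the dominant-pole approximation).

36.1%

Forward path: (21.6 + 0.99s)·6.9/(s(s+0.71)). The closed-loop characteristic equation is s² + (0.71 + 6.9·0.99)s + 6.9·21.6 = 0.
That is s² + 7.541s + 149 = 0, so ω_n = 12.21 rad/s and ζ = 7.541/(2·12.21) = 0.3088.
%OS = 100·exp(−πζ/√(1−ζ²)) = 36.1%.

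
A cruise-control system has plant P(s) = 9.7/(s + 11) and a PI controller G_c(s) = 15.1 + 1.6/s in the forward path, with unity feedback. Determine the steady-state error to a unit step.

0

The open loop G_c(s)P(s) has a pole at the origin (type 1), so the static position error constant is infinite and e_ss = 1/(1+∞) = 0.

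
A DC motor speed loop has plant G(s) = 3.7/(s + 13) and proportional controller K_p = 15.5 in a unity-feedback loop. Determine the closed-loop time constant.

τ = 0.0142 s

Closed-loop transfer function: T(s) = K_p·G(s)/(1 + K_p·G(s)) = 57.35/(s + 13 + 57.35) = 57.35/(s + 70.35).
Time constant τ = 1/70.35 = 0.0142 s.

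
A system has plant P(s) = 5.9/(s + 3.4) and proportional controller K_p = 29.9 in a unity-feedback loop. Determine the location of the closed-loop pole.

s = -179.8

Closed-loop transfer function: T(s) = K_p·P(s)/(1 + K_p·P(s)) = 176.4/(s + 3.4 + 176.4) = 176.4/(s + 179.8).
The closed-loop pole is at s = −179.8.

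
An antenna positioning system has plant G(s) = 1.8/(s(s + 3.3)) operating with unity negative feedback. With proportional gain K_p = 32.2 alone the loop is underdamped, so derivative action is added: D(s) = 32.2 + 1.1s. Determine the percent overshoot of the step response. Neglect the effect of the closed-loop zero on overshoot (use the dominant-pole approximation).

31.3%

Forward path: (32.2 + 1.1s)·1.8/(s(s+3.3)). The closed-loop characteristic equation is s² + (3.3 + 1.8·1.1)s + 1.8·32.2 = 0.
That is s² + 5.28s + 57.96 = 0, so ω_n = 7.613 rad/s and ζ = 5.28/(2·7.613) = 0.3468.
%OS = 100·exp(−πζ/√(1−ζ²)) = 31.3%.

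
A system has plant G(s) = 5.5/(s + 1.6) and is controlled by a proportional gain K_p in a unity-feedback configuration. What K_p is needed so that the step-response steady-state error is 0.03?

Steady-state error for a unit step on this type-0 loop is 1/(1 + K_p·G(0)).
G(0) = 3.438. Require 1/(1 + K_p·3.438) = 0.03, so 1 + 3.438·K_p = 33.33.
K_p = (33.33 − 1)/3.438 = 9.41.

K_p = 9.41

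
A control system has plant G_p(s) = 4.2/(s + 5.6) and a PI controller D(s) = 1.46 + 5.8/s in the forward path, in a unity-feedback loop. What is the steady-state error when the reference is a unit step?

0

The open loop D(s)G_p(s) has a pole at the origin (type 1), so the static position error constant is infinite and e_ss = 1/(1+∞) = 0.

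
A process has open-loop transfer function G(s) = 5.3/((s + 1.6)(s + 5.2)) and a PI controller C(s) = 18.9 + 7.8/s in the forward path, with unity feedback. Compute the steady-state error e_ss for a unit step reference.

The open loop C(s)G(s) has a pole at the origin (type 1), so the static position error constant is infinite and e_ss = 1/(1+∞) = 0.

0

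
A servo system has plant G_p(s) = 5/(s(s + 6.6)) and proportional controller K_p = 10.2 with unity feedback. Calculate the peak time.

Closed-loop characteristic equation: s² + 6.6s + 51 = 0, so ω_n = 7.141 rad/s and ζ = 6.6/(2·7.141) = 0.4621.
Damped frequency ω_d = ω_n√(1−ζ²) = 6.333 rad/s, so peak time T_p = π/ω_d = 0.496 s.

T_p = 0.496 s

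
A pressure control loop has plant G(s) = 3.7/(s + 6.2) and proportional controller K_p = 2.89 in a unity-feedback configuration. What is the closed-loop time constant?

τ = 0.0592 s

Closed-loop transfer function: T(s) = K_p·G(s)/(1 + K_p·G(s)) = 10.69/(s + 6.2 + 10.69) = 10.69/(s + 16.89).
Time constant τ = 1/16.89 = 0.0592 s.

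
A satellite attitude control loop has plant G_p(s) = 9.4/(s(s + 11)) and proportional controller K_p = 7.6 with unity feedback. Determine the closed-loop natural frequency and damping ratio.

ω_n = 8.45 rad/s, ζ = 0.651

With unity feedback the closed-loop characteristic equation is s² + 11s + 7.6·9.4 = s² + 11s + 71.44 = 0.
So ω_n² = 71.44 ⇒ ω_n = 8.452 rad/s, and ζ = 11/(2ω_n) = 0.651.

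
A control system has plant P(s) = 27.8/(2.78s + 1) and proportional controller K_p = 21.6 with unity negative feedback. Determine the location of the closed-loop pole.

s = -216.4

Closed loop: T(s) = K_p·P/(1+K_p·P) = 600.5/(2.78s + 1 + 600.5), with pole at s = −(1 + 600.5)/2.78 = −216.4.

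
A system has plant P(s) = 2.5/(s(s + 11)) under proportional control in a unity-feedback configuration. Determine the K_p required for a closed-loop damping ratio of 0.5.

K_p = 48.4

Closed-loop characteristic equation: s² + 11s + K_p·2.5 = 0.
So ω_n = √(2.5K_p) and 2ζω_n = 11, giving ζ = 11/(2√(2.5K_p)).
Setting ζ = 0.5: √(2.5K_p) = 11/(2·0.5) = 11, so K_p = 121/2.5 = 48.4.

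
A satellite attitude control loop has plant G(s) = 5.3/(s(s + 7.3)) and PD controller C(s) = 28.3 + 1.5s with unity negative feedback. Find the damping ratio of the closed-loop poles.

ζ = 0.623

Forward path: (28.3 + 1.5s)·5.3/(s(s+7.3)). The closed-loop characteristic equation is s² + (7.3 + 5.3·1.5)s + 5.3·28.3 = 0.
That is s² + 15.25s + 150 = 0, so ω_n = 12.25 rad/s and ζ = 15.25/(2·12.25) = 0.6226.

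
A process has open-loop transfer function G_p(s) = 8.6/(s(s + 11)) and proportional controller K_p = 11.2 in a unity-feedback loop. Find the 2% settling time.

Closed-loop characteristic equation: s² + 11s + 96.32 = 0, so ω_n = 9.814 rad/s and ζ = 11/(2·9.814) = 0.5604.
2% settling time T_s ≈ 4/(ζω_n) = 4/5.5 = 0.727 s.

T_s ≈ 0.727 s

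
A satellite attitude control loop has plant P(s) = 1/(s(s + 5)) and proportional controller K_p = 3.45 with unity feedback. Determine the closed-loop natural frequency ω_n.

ω_n = 1.86 rad/s

1 + K_p·P(s) = 0 gives s² + 5s + 3.45 = 0.
Matching s² + 2ζω_n s + ω_n²: ω_n = √3.45 = 1.857 rad/s and 2ζω_n = 5, so ζ = 5/(2·1.857) = 1.35.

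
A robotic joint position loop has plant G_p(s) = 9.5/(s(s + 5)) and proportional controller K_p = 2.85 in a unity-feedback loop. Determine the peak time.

T_p = 0.688 s

Closed-loop characteristic equation: s² + 5s + 27.07 = 0, so ω_n = 5.203 rad/s and ζ = 5/(2·5.203) = 0.4805.
Damped frequency ω_d = ω_n√(1−ζ²) = 4.563 rad/s, so peak time T_p = π/ω_d = 0.688 s.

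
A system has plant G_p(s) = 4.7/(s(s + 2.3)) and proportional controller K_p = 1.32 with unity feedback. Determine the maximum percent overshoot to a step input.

From 1 + K_pG_p(s) = 0: s² + 2.3s + 6.204 = 0 ⇒ ω_n = 2.491, ζ = 0.4617.
%OS = 100·exp(−πζ/√(1−ζ²)) = 100·exp(−π·0.4617/√0.7868) = 19.5%.

19.5%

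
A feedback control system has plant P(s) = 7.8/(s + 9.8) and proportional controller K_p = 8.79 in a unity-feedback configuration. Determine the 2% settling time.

Closed-loop transfer function: T(s) = K_p·P(s)/(1 + K_p·P(s)) = 68.56/(s + 9.8 + 68.56) = 68.56/(s + 78.36).
Time constant τ = 1/78.36 = 0.01276 s, so the 2% settling time is about 4τ = 0.051 s.

T_s ≈ 0.051 s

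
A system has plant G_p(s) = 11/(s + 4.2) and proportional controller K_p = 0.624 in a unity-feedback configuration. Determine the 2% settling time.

Closed-loop transfer function: T(s) = K_p·G_p(s)/(1 + K_p·G_p(s)) = 6.864/(s + 4.2 + 6.864) = 6.864/(s + 11.06).
Time constant τ = 1/11.06 = 0.09038 s, so the 2% settling time is about 4τ = 0.362 s.

T_s ≈ 0.362 s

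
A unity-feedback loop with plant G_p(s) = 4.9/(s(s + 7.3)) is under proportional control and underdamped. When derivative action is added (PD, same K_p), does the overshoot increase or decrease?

decrease

The derivative term adds K·K_d to the s-coefficient of the characteristic equation, raising 2ζω_n while ω_n is unchanged; ζ increases, so overshoot decreases.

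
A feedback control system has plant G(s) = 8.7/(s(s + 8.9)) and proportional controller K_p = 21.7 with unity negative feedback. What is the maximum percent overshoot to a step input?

The closed-loop denominator s² + 8.9s + 188.8 gives ω_n = √188.8 = 13.74 and ζ = 8.9/(2ω_n) = 0.3239.
%OS = 100·exp(−πζ/√(1−ζ²)) = 100·exp(−π·0.3239/√0.8951) = 34.1%.

34.1%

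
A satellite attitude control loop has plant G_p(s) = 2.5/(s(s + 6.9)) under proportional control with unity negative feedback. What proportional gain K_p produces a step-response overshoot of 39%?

From %OS = 100·exp(−πζ/√(1−ζ²)) = 39%, ζ = −ln(0.39)/√(π²+ln²(0.39)) = 0.2871.
Characteristic equation s² + 6.9s + 2.5K_p = 0 gives ζ = 6.9/(2√(2.5K_p)).
Setting ζ = 0.2871: √(2.5K_p) = 6.9/(2·0.2871) = 12.02, so K_p = 144.4/2.5 = 57.8.

K_p = 57.8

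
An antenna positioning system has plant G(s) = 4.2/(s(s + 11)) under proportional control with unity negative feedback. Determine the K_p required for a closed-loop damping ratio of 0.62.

K_p = 18.7

Closed-loop characteristic equation: s² + 11s + K_p·4.2 = 0.
So ω_n = √(4.2K_p) and 2ζω_n = 11, giving ζ = 11/(2√(4.2K_p)).
Setting ζ = 0.62: √(4.2K_p) = 11/(2·0.62) = 8.871, so K_p = 78.69/4.2 = 18.7.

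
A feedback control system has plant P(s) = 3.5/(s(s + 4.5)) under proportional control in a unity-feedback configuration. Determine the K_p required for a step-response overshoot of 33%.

K_p = 13.1

From %OS = 100·exp(−πζ/√(1−ζ²)) = 33%, ζ = −ln(0.33)/√(π²+ln²(0.33)) = 0.3328.
Characteristic equation s² + 4.5s + 3.5K_p = 0 gives ζ = 4.5/(2√(3.5K_p)).
Setting ζ = 0.3328: √(3.5K_p) = 4.5/(2·0.3328) = 6.761, so K_p = 45.71/3.5 = 13.1.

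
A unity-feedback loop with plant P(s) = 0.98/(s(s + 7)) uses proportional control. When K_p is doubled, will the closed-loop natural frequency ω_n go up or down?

ω_n = √(0.98·K_p), which grows with K_p.

increase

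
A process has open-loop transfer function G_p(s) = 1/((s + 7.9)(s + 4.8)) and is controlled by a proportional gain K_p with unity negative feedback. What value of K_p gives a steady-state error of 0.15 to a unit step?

The loop is type 0, so e_ss(step) = 1/(1 + K_pos) with K_pos = K_p·G_p(0).
G_p(0) = 0.02637. Require 1/(1 + K_p·0.02637) = 0.15, so 1 + 0.02637·K_p = 6.667.
K_p = (6.667 − 1)/0.02637 = 215.

K_p = 215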